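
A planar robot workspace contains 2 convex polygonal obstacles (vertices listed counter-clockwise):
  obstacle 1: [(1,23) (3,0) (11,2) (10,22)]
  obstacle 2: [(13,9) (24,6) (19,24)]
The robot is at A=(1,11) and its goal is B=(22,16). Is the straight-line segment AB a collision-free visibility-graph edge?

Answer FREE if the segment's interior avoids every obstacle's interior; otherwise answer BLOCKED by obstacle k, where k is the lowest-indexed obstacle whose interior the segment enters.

Obstacle 1 [(1,23) (3,0) (11,2) (10,22)]:
  edge (1,23)–(3,0): crosses AB
  edge (3,0)–(11,2): clear
  edge (11,2)–(10,22): crosses AB
  edge (10,22)–(1,23): clear
  → BLOCKED
Obstacle 2 [(13,9) (24,6) (19,24)]:
  edge (13,9)–(24,6): clear
  edge (24,6)–(19,24): crosses AB
  edge (19,24)–(13,9): crosses AB
  → BLOCKED

BLOCKED by obstacle 1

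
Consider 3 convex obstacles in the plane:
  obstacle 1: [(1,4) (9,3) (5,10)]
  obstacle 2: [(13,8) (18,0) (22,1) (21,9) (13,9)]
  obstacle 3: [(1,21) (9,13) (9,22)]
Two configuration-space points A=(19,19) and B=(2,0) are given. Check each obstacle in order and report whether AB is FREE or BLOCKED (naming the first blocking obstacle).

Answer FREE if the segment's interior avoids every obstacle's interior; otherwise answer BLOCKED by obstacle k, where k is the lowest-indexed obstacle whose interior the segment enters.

BLOCKED by obstacle 1

Obstacle 1 [(1,4) (9,3) (5,10)]:
  edge (1,4)–(9,3): crosses AB
  edge (9,3)–(5,10): crosses AB
  edge (5,10)–(1,4): clear
  → BLOCKED
Obstacle 2 [(13,8) (18,0) (22,1) (21,9) (13,9)]:
  edge (13,8)–(18,0): clear
  edge (18,0)–(22,1): clear
  edge (22,1)–(21,9): clear
  edge (21,9)–(13,9): clear
  edge (13,9)–(13,8): clear
  midpoint (21/2,19/2) outside
  → clear
Obstacle 3 [(1,21) (9,13) (9,22)]:
  edge (1,21)–(9,13): clear
  edge (9,13)–(9,22): clear
  edge (9,22)–(1,21): clear
  midpoint (21/2,19/2) outside
  → clear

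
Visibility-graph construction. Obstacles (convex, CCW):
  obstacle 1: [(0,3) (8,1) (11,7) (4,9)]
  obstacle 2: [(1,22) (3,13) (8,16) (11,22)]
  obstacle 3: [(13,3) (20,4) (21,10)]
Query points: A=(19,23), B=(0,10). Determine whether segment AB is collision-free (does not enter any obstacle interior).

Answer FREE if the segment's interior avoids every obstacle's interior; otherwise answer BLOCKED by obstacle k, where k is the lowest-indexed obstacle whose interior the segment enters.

FREE

Obstacle 1 [(0,3) (8,1) (11,7) (4,9)]:
  edge (0,3)–(8,1): clear
  edge (8,1)–(11,7): clear
  edge (11,7)–(4,9): clear
  edge (4,9)–(0,3): clear
  midpoint (19/2,33/2) outside
  → clear
Obstacle 2 [(1,22) (3,13) (8,16) (11,22)]:
  edge (1,22)–(3,13): clear
  edge (3,13)–(8,16): clear
  edge (8,16)–(11,22): clear
  edge (11,22)–(1,22): clear
  midpoint (19/2,33/2) outside
  → clear
Obstacle 3 [(13,3) (20,4) (21,10)]:
  edge (13,3)–(20,4): clear
  edge (20,4)–(21,10): clear
  edge (21,10)–(13,3): clear
  midpoint (19/2,33/2) outside
  → clear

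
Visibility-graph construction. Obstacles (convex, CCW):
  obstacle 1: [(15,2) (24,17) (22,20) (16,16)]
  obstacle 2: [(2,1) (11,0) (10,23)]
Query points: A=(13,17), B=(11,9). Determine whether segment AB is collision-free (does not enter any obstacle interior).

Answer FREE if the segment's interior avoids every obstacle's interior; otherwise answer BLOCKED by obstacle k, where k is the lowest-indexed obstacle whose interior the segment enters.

FREE

Obstacle 1 [(15,2) (24,17) (22,20) (16,16)]:
  edge (15,2)–(24,17): clear
  edge (24,17)–(22,20): clear
  edge (22,20)–(16,16): clear
  edge (16,16)–(15,2): clear
  midpoint (12,13) outside
  → clear
Obstacle 2 [(2,1) (11,0) (10,23)]:
  edge (2,1)–(11,0): clear
  edge (11,0)–(10,23): clear
  edge (10,23)–(2,1): clear
  midpoint (12,13) outside
  → clear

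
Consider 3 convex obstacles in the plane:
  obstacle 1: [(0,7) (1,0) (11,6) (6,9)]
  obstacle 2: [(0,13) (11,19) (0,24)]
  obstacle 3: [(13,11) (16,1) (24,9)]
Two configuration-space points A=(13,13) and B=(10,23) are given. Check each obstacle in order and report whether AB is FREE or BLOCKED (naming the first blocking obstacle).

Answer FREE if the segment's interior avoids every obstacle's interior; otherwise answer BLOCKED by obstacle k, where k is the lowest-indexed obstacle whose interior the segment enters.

Obstacle 1 [(0,7) (1,0) (11,6) (6,9)]:
  edge (0,7)–(1,0): clear
  edge (1,0)–(11,6): clear
  edge (11,6)–(6,9): clear
  edge (6,9)–(0,7): clear
  midpoint (23/2,18) outside
  → clear
Obstacle 2 [(0,13) (11,19) (0,24)]:
  edge (0,13)–(11,19): clear
  edge (11,19)–(0,24): clear
  edge (0,24)–(0,13): clear
  midpoint (23/2,18) outside
  → clear
Obstacle 3 [(13,11) (16,1) (24,9)]:
  edge (13,11)–(16,1): clear
  edge (16,1)–(24,9): clear
  edge (24,9)–(13,11): clear
  midpoint (23/2,18) outside
  → clear

FREE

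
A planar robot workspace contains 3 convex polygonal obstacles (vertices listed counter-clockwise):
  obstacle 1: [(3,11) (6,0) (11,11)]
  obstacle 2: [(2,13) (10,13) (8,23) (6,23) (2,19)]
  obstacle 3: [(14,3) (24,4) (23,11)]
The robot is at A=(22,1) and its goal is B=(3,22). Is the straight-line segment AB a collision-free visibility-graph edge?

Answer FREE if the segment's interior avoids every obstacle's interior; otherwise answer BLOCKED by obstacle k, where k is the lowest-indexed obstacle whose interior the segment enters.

Obstacle 1 [(3,11) (6,0) (11,11)]:
  edge (3,11)–(6,0): clear
  edge (6,0)–(11,11): clear
  edge (11,11)–(3,11): clear
  midpoint (25/2,23/2) outside
  → clear
Obstacle 2 [(2,13) (10,13) (8,23) (6,23) (2,19)]:
  edge (2,13)–(10,13): clear
  edge (10,13)–(8,23): crosses AB
  edge (8,23)–(6,23): clear
  edge (6,23)–(2,19): crosses AB
  edge (2,19)–(2,13): clear
  → BLOCKED
Obstacle 3 [(14,3) (24,4) (23,11)]:
  edge (14,3)–(24,4): crosses AB
  edge (24,4)–(23,11): clear
  edge (23,11)–(14,3): crosses AB
  → BLOCKED

BLOCKED by obstacle 2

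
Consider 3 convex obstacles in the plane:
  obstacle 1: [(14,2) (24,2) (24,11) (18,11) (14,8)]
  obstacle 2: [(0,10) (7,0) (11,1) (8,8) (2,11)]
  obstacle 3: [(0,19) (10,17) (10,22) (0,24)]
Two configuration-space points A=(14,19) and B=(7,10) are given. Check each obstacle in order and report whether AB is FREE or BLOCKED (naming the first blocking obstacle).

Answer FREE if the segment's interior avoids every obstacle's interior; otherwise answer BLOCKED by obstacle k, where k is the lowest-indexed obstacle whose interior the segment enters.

FREE

Obstacle 1 [(14,2) (24,2) (24,11) (18,11) (14,8)]:
  edge (14,2)–(24,2): clear
  edge (24,2)–(24,11): clear
  edge (24,11)–(18,11): clear
  edge (18,11)–(14,8): clear
  edge (14,8)–(14,2): clear
  midpoint (21/2,29/2) outside
  → clear
Obstacle 2 [(0,10) (7,0) (11,1) (8,8) (2,11)]:
  edge (0,10)–(7,0): clear
  edge (7,0)–(11,1): clear
  edge (11,1)–(8,8): clear
  edge (8,8)–(2,11): clear
  edge (2,11)–(0,10): clear
  midpoint (21/2,29/2) outside
  → clear
Obstacle 3 [(0,19) (10,17) (10,22) (0,24)]:
  edge (0,19)–(10,17): clear
  edge (10,17)–(10,22): clear
  edge (10,22)–(0,24): clear
  edge (0,24)–(0,19): clear
  midpoint (21/2,29/2) outside
  → clear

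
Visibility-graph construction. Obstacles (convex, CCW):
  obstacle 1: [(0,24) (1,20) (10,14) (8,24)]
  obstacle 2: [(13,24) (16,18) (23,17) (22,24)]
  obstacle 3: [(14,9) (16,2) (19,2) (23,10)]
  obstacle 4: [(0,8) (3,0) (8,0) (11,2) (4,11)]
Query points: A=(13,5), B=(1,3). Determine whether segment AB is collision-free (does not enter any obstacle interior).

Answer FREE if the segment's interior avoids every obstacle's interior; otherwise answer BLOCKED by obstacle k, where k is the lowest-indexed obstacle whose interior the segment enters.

Obstacle 1 [(0,24) (1,20) (10,14) (8,24)]:
  edge (0,24)–(1,20): clear
  edge (1,20)–(10,14): clear
  edge (10,14)–(8,24): clear
  edge (8,24)–(0,24): clear
  midpoint (7,4) outside
  → clear
Obstacle 2 [(13,24) (16,18) (23,17) (22,24)]:
  edge (13,24)–(16,18): clear
  edge (16,18)–(23,17): clear
  edge (23,17)–(22,24): clear
  edge (22,24)–(13,24): clear
  midpoint (7,4) outside
  → clear
Obstacle 3 [(14,9) (16,2) (19,2) (23,10)]:
  edge (14,9)–(16,2): clear
  edge (16,2)–(19,2): clear
  edge (19,2)–(23,10): clear
  edge (23,10)–(14,9): clear
  midpoint (7,4) outside
  → clear
Obstacle 4 [(0,8) (3,0) (8,0) (11,2) (4,11)]:
  edge (0,8)–(3,0): crosses AB
  edge (3,0)–(8,0): clear
  edge (8,0)–(11,2): clear
  edge (11,2)–(4,11): crosses AB
  edge (4,11)–(0,8): clear
  → BLOCKED

BLOCKED by obstacle 4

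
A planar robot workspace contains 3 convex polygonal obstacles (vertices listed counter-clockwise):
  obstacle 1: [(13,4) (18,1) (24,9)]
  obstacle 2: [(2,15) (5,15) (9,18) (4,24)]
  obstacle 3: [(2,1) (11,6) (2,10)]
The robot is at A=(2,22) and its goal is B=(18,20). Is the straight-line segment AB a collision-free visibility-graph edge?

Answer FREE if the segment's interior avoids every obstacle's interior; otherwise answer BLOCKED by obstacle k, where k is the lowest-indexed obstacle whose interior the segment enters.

Obstacle 1 [(13,4) (18,1) (24,9)]:
  edge (13,4)–(18,1): clear
  edge (18,1)–(24,9): clear
  edge (24,9)–(13,4): clear
  midpoint (10,21) outside
  → clear
Obstacle 2 [(2,15) (5,15) (9,18) (4,24)]:
  edge (2,15)–(5,15): clear
  edge (5,15)–(9,18): clear
  edge (9,18)–(4,24): crosses AB
  edge (4,24)–(2,15): crosses AB
  → BLOCKED
Obstacle 3 [(2,1) (11,6) (2,10)]:
  edge (2,1)–(11,6): clear
  edge (11,6)–(2,10): clear
  edge (2,10)–(2,1): clear
  midpoint (10,21) outside
  → clear

BLOCKED by obstacle 2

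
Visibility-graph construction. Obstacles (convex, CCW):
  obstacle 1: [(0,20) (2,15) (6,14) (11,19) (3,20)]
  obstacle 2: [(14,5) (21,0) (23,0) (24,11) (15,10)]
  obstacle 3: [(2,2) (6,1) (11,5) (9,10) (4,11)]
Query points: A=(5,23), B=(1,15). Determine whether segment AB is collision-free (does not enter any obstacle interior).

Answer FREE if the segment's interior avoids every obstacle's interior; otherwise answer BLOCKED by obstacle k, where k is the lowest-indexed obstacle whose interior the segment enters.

BLOCKED by obstacle 1

Obstacle 1 [(0,20) (2,15) (6,14) (11,19) (3,20)]:
  edge (0,20)–(2,15): crosses AB
  edge (2,15)–(6,14): clear
  edge (6,14)–(11,19): clear
  edge (11,19)–(3,20): crosses AB
  edge (3,20)–(0,20): clear
  → BLOCKED
Obstacle 2 [(14,5) (21,0) (23,0) (24,11) (15,10)]:
  edge (14,5)–(21,0): clear
  edge (21,0)–(23,0): clear
  edge (23,0)–(24,11): clear
  edge (24,11)–(15,10): clear
  edge (15,10)–(14,5): clear
  midpoint (3,19) outside
  → clear
Obstacle 3 [(2,2) (6,1) (11,5) (9,10) (4,11)]:
  edge (2,2)–(6,1): clear
  edge (6,1)–(11,5): clear
  edge (11,5)–(9,10): clear
  edge (9,10)–(4,11): clear
  edge (4,11)–(2,2): clear
  midpoint (3,19) outside
  → clear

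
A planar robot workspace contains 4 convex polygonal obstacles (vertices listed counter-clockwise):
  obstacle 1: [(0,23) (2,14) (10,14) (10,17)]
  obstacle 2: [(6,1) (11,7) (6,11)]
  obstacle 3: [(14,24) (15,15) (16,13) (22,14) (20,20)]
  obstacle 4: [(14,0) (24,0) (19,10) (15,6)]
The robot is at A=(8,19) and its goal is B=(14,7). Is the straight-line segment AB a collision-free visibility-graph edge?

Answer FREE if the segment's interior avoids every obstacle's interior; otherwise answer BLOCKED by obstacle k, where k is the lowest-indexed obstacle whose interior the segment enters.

Obstacle 1 [(0,23) (2,14) (10,14) (10,17)]:
  edge (0,23)–(2,14): clear
  edge (2,14)–(10,14): clear
  edge (10,14)–(10,17): crosses AB
  edge (10,17)–(0,23): crosses AB
  → BLOCKED
Obstacle 2 [(6,1) (11,7) (6,11)]:
  edge (6,1)–(11,7): clear
  edge (11,7)–(6,11): clear
  edge (6,11)–(6,1): clear
  midpoint (11,13) outside
  → clear
Obstacle 3 [(14,24) (15,15) (16,13) (22,14) (20,20)]:
  edge (14,24)–(15,15): clear
  edge (15,15)–(16,13): clear
  edge (16,13)–(22,14): clear
  edge (22,14)–(20,20): clear
  edge (20,20)–(14,24): clear
  midpoint (11,13) outside
  → clear
Obstacle 4 [(14,0) (24,0) (19,10) (15,6)]:
  edge (14,0)–(24,0): clear
  edge (24,0)–(19,10): clear
  edge (19,10)–(15,6): clear
  edge (15,6)–(14,0): clear
  midpoint (11,13) outside
  → clear

BLOCKED by obstacle 1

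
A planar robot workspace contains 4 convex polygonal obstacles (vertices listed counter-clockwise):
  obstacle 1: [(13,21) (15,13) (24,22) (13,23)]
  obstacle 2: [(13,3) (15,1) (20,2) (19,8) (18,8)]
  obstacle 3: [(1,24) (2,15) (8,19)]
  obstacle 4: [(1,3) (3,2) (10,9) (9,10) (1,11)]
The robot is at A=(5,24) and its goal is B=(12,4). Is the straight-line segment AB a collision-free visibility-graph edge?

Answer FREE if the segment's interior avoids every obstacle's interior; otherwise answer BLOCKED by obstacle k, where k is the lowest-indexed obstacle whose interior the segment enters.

BLOCKED by obstacle 3

Obstacle 1 [(13,21) (15,13) (24,22) (13,23)]:
  edge (13,21)–(15,13): clear
  edge (15,13)–(24,22): clear
  edge (24,22)–(13,23): clear
  edge (13,23)–(13,21): clear
  midpoint (17/2,14) outside
  → clear
Obstacle 2 [(13,3) (15,1) (20,2) (19,8) (18,8)]:
  edge (13,3)–(15,1): clear
  edge (15,1)–(20,2): clear
  edge (20,2)–(19,8): clear
  edge (19,8)–(18,8): clear
  edge (18,8)–(13,3): clear
  midpoint (17/2,14) outside
  → clear
Obstacle 3 [(1,24) (2,15) (8,19)]:
  edge (1,24)–(2,15): clear
  edge (2,15)–(8,19): crosses AB
  edge (8,19)–(1,24): crosses AB
  → BLOCKED
Obstacle 4 [(1,3) (3,2) (10,9) (9,10) (1,11)]:
  edge (1,3)–(3,2): clear
  edge (3,2)–(10,9): clear
  edge (10,9)–(9,10): clear
  edge (9,10)–(1,11): clear
  edge (1,11)–(1,3): clear
  midpoint (17/2,14) outside
  → clear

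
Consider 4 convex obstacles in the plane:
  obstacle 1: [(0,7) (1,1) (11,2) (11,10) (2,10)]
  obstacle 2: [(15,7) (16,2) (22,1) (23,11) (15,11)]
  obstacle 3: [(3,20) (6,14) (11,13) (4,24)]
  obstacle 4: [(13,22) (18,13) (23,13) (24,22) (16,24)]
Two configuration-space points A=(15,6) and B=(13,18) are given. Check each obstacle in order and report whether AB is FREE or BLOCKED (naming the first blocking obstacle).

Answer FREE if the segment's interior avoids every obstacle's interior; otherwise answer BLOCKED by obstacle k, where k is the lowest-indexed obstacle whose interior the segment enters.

FREE

Obstacle 1 [(0,7) (1,1) (11,2) (11,10) (2,10)]:
  edge (0,7)–(1,1): clear
  edge (1,1)–(11,2): clear
  edge (11,2)–(11,10): clear
  edge (11,10)–(2,10): clear
  edge (2,10)–(0,7): clear
  midpoint (14,12) outside
  → clear
Obstacle 2 [(15,7) (16,2) (22,1) (23,11) (15,11)]:
  edge (15,7)–(16,2): clear
  edge (16,2)–(22,1): clear
  edge (22,1)–(23,11): clear
  edge (23,11)–(15,11): clear
  edge (15,11)–(15,7): clear
  midpoint (14,12) outside
  → clear
Obstacle 3 [(3,20) (6,14) (11,13) (4,24)]:
  edge (3,20)–(6,14): clear
  edge (6,14)–(11,13): clear
  edge (11,13)–(4,24): clear
  edge (4,24)–(3,20): clear
  midpoint (14,12) outside
  → clear
Obstacle 4 [(13,22) (18,13) (23,13) (24,22) (16,24)]:
  edge (13,22)–(18,13): clear
  edge (18,13)–(23,13): clear
  edge (23,13)–(24,22): clear
  edge (24,22)–(16,24): clear
  edge (16,24)–(13,22): clear
  midpoint (14,12) outside
  → clear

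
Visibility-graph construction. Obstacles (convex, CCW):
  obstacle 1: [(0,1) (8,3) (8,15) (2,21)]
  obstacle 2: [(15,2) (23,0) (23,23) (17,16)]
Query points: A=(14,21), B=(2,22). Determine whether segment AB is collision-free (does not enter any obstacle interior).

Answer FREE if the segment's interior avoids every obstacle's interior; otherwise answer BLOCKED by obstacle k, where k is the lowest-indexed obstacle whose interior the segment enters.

FREE

Obstacle 1 [(0,1) (8,3) (8,15) (2,21)]:
  edge (0,1)–(8,3): clear
  edge (8,3)–(8,15): clear
  edge (8,15)–(2,21): clear
  edge (2,21)–(0,1): clear
  midpoint (8,43/2) outside
  → clear
Obstacle 2 [(15,2) (23,0) (23,23) (17,16)]:
  edge (15,2)–(23,0): clear
  edge (23,0)–(23,23): clear
  edge (23,23)–(17,16): clear
  edge (17,16)–(15,2): clear
  midpoint (8,43/2) outside
  → clear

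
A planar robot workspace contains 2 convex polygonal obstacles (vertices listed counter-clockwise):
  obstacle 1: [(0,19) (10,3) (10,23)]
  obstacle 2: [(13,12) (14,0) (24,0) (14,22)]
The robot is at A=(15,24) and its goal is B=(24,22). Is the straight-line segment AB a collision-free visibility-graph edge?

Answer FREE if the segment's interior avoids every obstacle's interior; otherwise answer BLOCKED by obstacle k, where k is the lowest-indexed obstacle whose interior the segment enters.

Obstacle 1 [(0,19) (10,3) (10,23)]:
  edge (0,19)–(10,3): clear
  edge (10,3)–(10,23): clear
  edge (10,23)–(0,19): clear
  midpoint (39/2,23) outside
  → clear
Obstacle 2 [(13,12) (14,0) (24,0) (14,22)]:
  edge (13,12)–(14,0): clear
  edge (14,0)–(24,0): clear
  edge (24,0)–(14,22): clear
  edge (14,22)–(13,12): clear
  midpoint (39/2,23) outside
  → clear

FREE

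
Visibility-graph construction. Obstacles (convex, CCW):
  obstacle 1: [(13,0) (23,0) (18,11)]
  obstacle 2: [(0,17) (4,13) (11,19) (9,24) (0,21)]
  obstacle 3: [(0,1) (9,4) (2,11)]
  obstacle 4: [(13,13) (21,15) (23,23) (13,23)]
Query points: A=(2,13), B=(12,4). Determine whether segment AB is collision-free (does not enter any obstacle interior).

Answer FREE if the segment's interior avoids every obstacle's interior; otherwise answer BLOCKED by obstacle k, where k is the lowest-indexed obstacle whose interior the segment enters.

Obstacle 1 [(13,0) (23,0) (18,11)]:
  edge (13,0)–(23,0): clear
  edge (23,0)–(18,11): clear
  edge (18,11)–(13,0): clear
  midpoint (7,17/2) outside
  → clear
Obstacle 2 [(0,17) (4,13) (11,19) (9,24) (0,21)]:
  edge (0,17)–(4,13): clear
  edge (4,13)–(11,19): clear
  edge (11,19)–(9,24): clear
  edge (9,24)–(0,21): clear
  edge (0,21)–(0,17): clear
  midpoint (7,17/2) outside
  → clear
Obstacle 3 [(0,1) (9,4) (2,11)]:
  edge (0,1)–(9,4): clear
  edge (9,4)–(2,11): clear
  edge (2,11)–(0,1): clear
  midpoint (7,17/2) outside
  → clear
Obstacle 4 [(13,13) (21,15) (23,23) (13,23)]:
  edge (13,13)–(21,15): clear
  edge (21,15)–(23,23): clear
  edge (23,23)–(13,23): clear
  edge (13,23)–(13,13): clear
  midpoint (7,17/2) outside
  → clear

FREE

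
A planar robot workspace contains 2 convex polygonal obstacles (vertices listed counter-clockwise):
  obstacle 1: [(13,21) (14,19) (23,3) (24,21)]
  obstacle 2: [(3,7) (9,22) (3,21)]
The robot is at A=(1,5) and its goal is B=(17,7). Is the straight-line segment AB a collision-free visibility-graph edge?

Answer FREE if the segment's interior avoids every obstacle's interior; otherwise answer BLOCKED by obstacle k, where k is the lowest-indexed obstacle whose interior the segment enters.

Obstacle 1 [(13,21) (14,19) (23,3) (24,21)]:
  edge (13,21)–(14,19): clear
  edge (14,19)–(23,3): clear
  edge (23,3)–(24,21): clear
  edge (24,21)–(13,21): clear
  midpoint (9,6) outside
  → clear
Obstacle 2 [(3,7) (9,22) (3,21)]:
  edge (3,7)–(9,22): clear
  edge (9,22)–(3,21): clear
  edge (3,21)–(3,7): clear
  midpoint (9,6) outside
  → clear

FREE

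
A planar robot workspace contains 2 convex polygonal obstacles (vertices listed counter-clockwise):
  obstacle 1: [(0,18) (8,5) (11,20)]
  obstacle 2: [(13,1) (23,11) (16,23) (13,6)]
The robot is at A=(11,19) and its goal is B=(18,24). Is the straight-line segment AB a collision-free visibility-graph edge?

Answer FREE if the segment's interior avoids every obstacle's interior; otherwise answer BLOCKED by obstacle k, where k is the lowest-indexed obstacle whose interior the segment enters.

Obstacle 1 [(0,18) (8,5) (11,20)]:
  edge (0,18)–(8,5): clear
  edge (8,5)–(11,20): clear
  edge (11,20)–(0,18): clear
  midpoint (29/2,43/2) outside
  → clear
Obstacle 2 [(13,1) (23,11) (16,23) (13,6)]:
  edge (13,1)–(23,11): clear
  edge (23,11)–(16,23): crosses AB
  edge (16,23)–(13,6): crosses AB
  edge (13,6)–(13,1): clear
  → BLOCKED

BLOCKED by obstacle 2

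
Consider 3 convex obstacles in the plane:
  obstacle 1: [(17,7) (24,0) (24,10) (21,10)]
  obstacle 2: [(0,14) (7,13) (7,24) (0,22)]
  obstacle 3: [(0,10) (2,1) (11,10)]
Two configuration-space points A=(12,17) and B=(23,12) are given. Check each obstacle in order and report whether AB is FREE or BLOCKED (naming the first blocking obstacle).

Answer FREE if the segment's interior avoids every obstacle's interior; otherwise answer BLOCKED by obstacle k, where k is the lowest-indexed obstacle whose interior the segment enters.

Obstacle 1 [(17,7) (24,0) (24,10) (21,10)]:
  edge (17,7)–(24,0): clear
  edge (24,0)–(24,10): clear
  edge (24,10)–(21,10): clear
  edge (21,10)–(17,7): clear
  midpoint (35/2,29/2) outside
  → clear
Obstacle 2 [(0,14) (7,13) (7,24) (0,22)]:
  edge (0,14)–(7,13): clear
  edge (7,13)–(7,24): clear
  edge (7,24)–(0,22): clear
  edge (0,22)–(0,14): clear
  midpoint (35/2,29/2) outside
  → clear
Obstacle 3 [(0,10) (2,1) (11,10)]:
  edge (0,10)–(2,1): clear
  edge (2,1)–(11,10): clear
  edge (11,10)–(0,10): clear
  midpoint (35/2,29/2) outside
  → clear

FREE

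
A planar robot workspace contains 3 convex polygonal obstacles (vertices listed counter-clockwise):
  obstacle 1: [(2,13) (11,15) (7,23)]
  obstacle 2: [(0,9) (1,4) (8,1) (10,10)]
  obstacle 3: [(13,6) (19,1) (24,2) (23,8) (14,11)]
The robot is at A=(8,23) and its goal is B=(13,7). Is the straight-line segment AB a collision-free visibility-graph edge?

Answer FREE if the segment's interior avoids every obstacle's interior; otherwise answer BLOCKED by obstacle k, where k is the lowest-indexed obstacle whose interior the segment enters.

Obstacle 1 [(2,13) (11,15) (7,23)]:
  edge (2,13)–(11,15): crosses AB
  edge (11,15)–(7,23): crosses AB
  edge (7,23)–(2,13): clear
  → BLOCKED
Obstacle 2 [(0,9) (1,4) (8,1) (10,10)]:
  edge (0,9)–(1,4): clear
  edge (1,4)–(8,1): clear
  edge (8,1)–(10,10): clear
  edge (10,10)–(0,9): clear
  midpoint (21/2,15) outside
  → clear
Obstacle 3 [(13,6) (19,1) (24,2) (23,8) (14,11)]:
  edge (13,6)–(19,1): clear
  edge (19,1)–(24,2): clear
  edge (24,2)–(23,8): clear
  edge (23,8)–(14,11): clear
  edge (14,11)–(13,6): clear
  midpoint (21/2,15) outside
  → clear

BLOCKED by obstacle 1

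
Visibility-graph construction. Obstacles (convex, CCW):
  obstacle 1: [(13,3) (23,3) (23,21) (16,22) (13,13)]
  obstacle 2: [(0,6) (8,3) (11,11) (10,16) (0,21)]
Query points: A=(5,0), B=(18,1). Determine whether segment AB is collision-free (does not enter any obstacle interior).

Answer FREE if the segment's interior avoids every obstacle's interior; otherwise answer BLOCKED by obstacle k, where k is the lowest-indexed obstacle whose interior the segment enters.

Obstacle 1 [(13,3) (23,3) (23,21) (16,22) (13,13)]:
  edge (13,3)–(23,3): clear
  edge (23,3)–(23,21): clear
  edge (23,21)–(16,22): clear
  edge (16,22)–(13,13): clear
  edge (13,13)–(13,3): clear
  midpoint (23/2,1/2) outside
  → clear
Obstacle 2 [(0,6) (8,3) (11,11) (10,16) (0,21)]:
  edge (0,6)–(8,3): clear
  edge (8,3)–(11,11): clear
  edge (11,11)–(10,16): clear
  edge (10,16)–(0,21): clear
  edge (0,21)–(0,6): clear
  midpoint (23/2,1/2) outside
  → clear

FREE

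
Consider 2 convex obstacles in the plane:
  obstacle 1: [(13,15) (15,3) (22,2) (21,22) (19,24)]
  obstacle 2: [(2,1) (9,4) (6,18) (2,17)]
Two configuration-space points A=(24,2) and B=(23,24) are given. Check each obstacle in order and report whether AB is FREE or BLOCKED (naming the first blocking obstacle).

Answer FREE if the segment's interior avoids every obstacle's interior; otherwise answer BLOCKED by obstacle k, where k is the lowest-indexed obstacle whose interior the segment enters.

FREE

Obstacle 1 [(13,15) (15,3) (22,2) (21,22) (19,24)]:
  edge (13,15)–(15,3): clear
  edge (15,3)–(22,2): clear
  edge (22,2)–(21,22): clear
  edge (21,22)–(19,24): clear
  edge (19,24)–(13,15): clear
  midpoint (47/2,13) outside
  → clear
Obstacle 2 [(2,1) (9,4) (6,18) (2,17)]:
  edge (2,1)–(9,4): clear
  edge (9,4)–(6,18): clear
  edge (6,18)–(2,17): clear
  edge (2,17)–(2,1): clear
  midpoint (47/2,13) outside
  → clear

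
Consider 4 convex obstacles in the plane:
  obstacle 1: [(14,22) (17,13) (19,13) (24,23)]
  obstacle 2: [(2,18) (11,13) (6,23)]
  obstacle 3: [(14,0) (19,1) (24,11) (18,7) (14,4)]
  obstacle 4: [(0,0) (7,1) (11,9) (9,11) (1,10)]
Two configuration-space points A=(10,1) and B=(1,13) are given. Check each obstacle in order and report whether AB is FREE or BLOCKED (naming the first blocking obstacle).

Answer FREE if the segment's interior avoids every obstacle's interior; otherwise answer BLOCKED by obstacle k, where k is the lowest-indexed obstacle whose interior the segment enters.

Obstacle 1 [(14,22) (17,13) (19,13) (24,23)]:
  edge (14,22)–(17,13): clear
  edge (17,13)–(19,13): clear
  edge (19,13)–(24,23): clear
  edge (24,23)–(14,22): clear
  midpoint (11/2,7) outside
  → clear
Obstacle 2 [(2,18) (11,13) (6,23)]:
  edge (2,18)–(11,13): clear
  edge (11,13)–(6,23): clear
  edge (6,23)–(2,18): clear
  midpoint (11/2,7) outside
  → clear
Obstacle 3 [(14,0) (19,1) (24,11) (18,7) (14,4)]:
  edge (14,0)–(19,1): clear
  edge (19,1)–(24,11): clear
  edge (24,11)–(18,7): clear
  edge (18,7)–(14,4): clear
  edge (14,4)–(14,0): clear
  midpoint (11/2,7) outside
  → clear
Obstacle 4 [(0,0) (7,1) (11,9) (9,11) (1,10)]:
  edge (0,0)–(7,1): clear
  edge (7,1)–(11,9): crosses AB
  edge (11,9)–(9,11): clear
  edge (9,11)–(1,10): crosses AB
  edge (1,10)–(0,0): clear
  → BLOCKED

BLOCKED by obstacle 4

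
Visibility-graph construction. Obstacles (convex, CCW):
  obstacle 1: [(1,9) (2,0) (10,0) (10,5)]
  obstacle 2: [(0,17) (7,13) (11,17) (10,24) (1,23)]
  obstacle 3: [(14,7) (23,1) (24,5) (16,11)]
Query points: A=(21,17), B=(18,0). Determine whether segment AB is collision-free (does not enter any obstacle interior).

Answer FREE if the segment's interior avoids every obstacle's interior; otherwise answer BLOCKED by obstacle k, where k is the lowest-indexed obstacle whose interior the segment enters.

Obstacle 1 [(1,9) (2,0) (10,0) (10,5)]:
  edge (1,9)–(2,0): clear
  edge (2,0)–(10,0): clear
  edge (10,0)–(10,5): clear
  edge (10,5)–(1,9): clear
  midpoint (39/2,17/2) outside
  → clear
Obstacle 2 [(0,17) (7,13) (11,17) (10,24) (1,23)]:
  edge (0,17)–(7,13): clear
  edge (7,13)–(11,17): clear
  edge (11,17)–(10,24): clear
  edge (10,24)–(1,23): clear
  edge (1,23)–(0,17): clear
  midpoint (39/2,17/2) outside
  → clear
Obstacle 3 [(14,7) (23,1) (24,5) (16,11)]:
  edge (14,7)–(23,1): crosses AB
  edge (23,1)–(24,5): clear
  edge (24,5)–(16,11): crosses AB
  edge (16,11)–(14,7): clear
  → BLOCKED

BLOCKED by obstacle 3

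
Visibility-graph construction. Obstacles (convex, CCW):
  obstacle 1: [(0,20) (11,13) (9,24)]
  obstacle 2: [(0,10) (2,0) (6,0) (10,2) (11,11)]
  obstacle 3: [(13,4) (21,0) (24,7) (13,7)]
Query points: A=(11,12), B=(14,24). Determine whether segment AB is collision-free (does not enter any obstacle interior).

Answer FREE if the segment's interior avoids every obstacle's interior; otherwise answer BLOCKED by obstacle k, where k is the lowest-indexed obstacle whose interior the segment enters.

Obstacle 1 [(0,20) (11,13) (9,24)]:
  edge (0,20)–(11,13): clear
  edge (11,13)–(9,24): clear
  edge (9,24)–(0,20): clear
  midpoint (25/2,18) outside
  → clear
Obstacle 2 [(0,10) (2,0) (6,0) (10,2) (11,11)]:
  edge (0,10)–(2,0): clear
  edge (2,0)–(6,0): clear
  edge (6,0)–(10,2): clear
  edge (10,2)–(11,11): clear
  edge (11,11)–(0,10): clear
  midpoint (25/2,18) outside
  → clear
Obstacle 3 [(13,4) (21,0) (24,7) (13,7)]:
  edge (13,4)–(21,0): clear
  edge (21,0)–(24,7): clear
  edge (24,7)–(13,7): clear
  edge (13,7)–(13,4): clear
  midpoint (25/2,18) outside
  → clear

FREE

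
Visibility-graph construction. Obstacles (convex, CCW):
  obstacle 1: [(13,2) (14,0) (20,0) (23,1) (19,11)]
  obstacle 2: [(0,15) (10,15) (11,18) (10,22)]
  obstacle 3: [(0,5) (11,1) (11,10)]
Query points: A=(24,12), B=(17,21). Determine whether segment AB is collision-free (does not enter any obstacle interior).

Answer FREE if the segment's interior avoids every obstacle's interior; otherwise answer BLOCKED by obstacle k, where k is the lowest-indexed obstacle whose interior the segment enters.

FREE

Obstacle 1 [(13,2) (14,0) (20,0) (23,1) (19,11)]:
  edge (13,2)–(14,0): clear
  edge (14,0)–(20,0): clear
  edge (20,0)–(23,1): clear
  edge (23,1)–(19,11): clear
  edge (19,11)–(13,2): clear
  midpoint (41/2,33/2) outside
  → clear
Obstacle 2 [(0,15) (10,15) (11,18) (10,22)]:
  edge (0,15)–(10,15): clear
  edge (10,15)–(11,18): clear
  edge (11,18)–(10,22): clear
  edge (10,22)–(0,15): clear
  midpoint (41/2,33/2) outside
  → clear
Obstacle 3 [(0,5) (11,1) (11,10)]:
  edge (0,5)–(11,1): clear
  edge (11,1)–(11,10): clear
  edge (11,10)–(0,5): clear
  midpoint (41/2,33/2) outside
  → clear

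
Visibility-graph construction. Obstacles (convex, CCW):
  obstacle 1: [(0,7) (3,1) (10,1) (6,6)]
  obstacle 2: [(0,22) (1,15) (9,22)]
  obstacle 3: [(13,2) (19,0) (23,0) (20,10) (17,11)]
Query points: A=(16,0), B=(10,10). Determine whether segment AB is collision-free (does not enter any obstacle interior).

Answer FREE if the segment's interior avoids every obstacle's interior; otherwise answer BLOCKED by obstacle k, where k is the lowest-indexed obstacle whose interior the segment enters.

BLOCKED by obstacle 3

Obstacle 1 [(0,7) (3,1) (10,1) (6,6)]:
  edge (0,7)–(3,1): clear
  edge (3,1)–(10,1): clear
  edge (10,1)–(6,6): clear
  edge (6,6)–(0,7): clear
  midpoint (13,5) outside
  → clear
Obstacle 2 [(0,22) (1,15) (9,22)]:
  edge (0,22)–(1,15): clear
  edge (1,15)–(9,22): clear
  edge (9,22)–(0,22): clear
  midpoint (13,5) outside
  → clear
Obstacle 3 [(13,2) (19,0) (23,0) (20,10) (17,11)]:
  edge (13,2)–(19,0): crosses AB
  edge (19,0)–(23,0): clear
  edge (23,0)–(20,10): clear
  edge (20,10)–(17,11): clear
  edge (17,11)–(13,2): crosses AB
  → BLOCKED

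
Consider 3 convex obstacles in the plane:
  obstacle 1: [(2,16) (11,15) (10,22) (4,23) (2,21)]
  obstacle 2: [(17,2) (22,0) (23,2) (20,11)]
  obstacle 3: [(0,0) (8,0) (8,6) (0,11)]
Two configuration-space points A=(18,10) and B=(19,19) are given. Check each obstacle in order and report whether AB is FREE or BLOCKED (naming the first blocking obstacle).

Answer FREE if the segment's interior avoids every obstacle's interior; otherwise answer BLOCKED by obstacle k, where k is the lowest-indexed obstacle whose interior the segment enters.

Obstacle 1 [(2,16) (11,15) (10,22) (4,23) (2,21)]:
  edge (2,16)–(11,15): clear
  edge (11,15)–(10,22): clear
  edge (10,22)–(4,23): clear
  edge (4,23)–(2,21): clear
  edge (2,21)–(2,16): clear
  midpoint (37/2,29/2) outside
  → clear
Obstacle 2 [(17,2) (22,0) (23,2) (20,11)]:
  edge (17,2)–(22,0): clear
  edge (22,0)–(23,2): clear
  edge (23,2)–(20,11): clear
  edge (20,11)–(17,2): clear
  midpoint (37/2,29/2) outside
  → clear
Obstacle 3 [(0,0) (8,0) (8,6) (0,11)]:
  edge (0,0)–(8,0): clear
  edge (8,0)–(8,6): clear
  edge (8,6)–(0,11): clear
  edge (0,11)–(0,0): clear
  midpoint (37/2,29/2) outside
  → clear

FREE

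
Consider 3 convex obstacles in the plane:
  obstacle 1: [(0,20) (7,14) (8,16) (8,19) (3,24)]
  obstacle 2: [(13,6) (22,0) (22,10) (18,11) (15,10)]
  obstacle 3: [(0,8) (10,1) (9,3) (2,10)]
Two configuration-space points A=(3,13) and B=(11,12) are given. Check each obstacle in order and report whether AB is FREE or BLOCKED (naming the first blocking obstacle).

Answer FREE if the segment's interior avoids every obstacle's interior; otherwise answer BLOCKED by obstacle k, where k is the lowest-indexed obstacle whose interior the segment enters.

FREE

Obstacle 1 [(0,20) (7,14) (8,16) (8,19) (3,24)]:
  edge (0,20)–(7,14): clear
  edge (7,14)–(8,16): clear
  edge (8,16)–(8,19): clear
  edge (8,19)–(3,24): clear
  edge (3,24)–(0,20): clear
  midpoint (7,25/2) outside
  → clear
Obstacle 2 [(13,6) (22,0) (22,10) (18,11) (15,10)]:
  edge (13,6)–(22,0): clear
  edge (22,0)–(22,10): clear
  edge (22,10)–(18,11): clear
  edge (18,11)–(15,10): clear
  edge (15,10)–(13,6): clear
  midpoint (7,25/2) outside
  → clear
Obstacle 3 [(0,8) (10,1) (9,3) (2,10)]:
  edge (0,8)–(10,1): clear
  edge (10,1)–(9,3): clear
  edge (9,3)–(2,10): clear
  edge (2,10)–(0,8): clear
  midpoint (7,25/2) outside
  → clear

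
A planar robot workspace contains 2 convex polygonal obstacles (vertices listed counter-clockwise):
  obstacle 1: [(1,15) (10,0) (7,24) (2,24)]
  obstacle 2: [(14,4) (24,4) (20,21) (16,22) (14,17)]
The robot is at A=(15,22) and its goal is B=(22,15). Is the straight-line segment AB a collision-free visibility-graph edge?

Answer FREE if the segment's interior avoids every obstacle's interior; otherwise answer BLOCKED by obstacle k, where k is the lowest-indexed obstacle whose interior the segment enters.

BLOCKED by obstacle 2

Obstacle 1 [(1,15) (10,0) (7,24) (2,24)]:
  edge (1,15)–(10,0): clear
  edge (10,0)–(7,24): clear
  edge (7,24)–(2,24): clear
  edge (2,24)–(1,15): clear
  midpoint (37/2,37/2) outside
  → clear
Obstacle 2 [(14,4) (24,4) (20,21) (16,22) (14,17)]:
  edge (14,4)–(24,4): clear
  edge (24,4)–(20,21): crosses AB
  edge (20,21)–(16,22): clear
  edge (16,22)–(14,17): crosses AB
  edge (14,17)–(14,4): clear
  → BLOCKED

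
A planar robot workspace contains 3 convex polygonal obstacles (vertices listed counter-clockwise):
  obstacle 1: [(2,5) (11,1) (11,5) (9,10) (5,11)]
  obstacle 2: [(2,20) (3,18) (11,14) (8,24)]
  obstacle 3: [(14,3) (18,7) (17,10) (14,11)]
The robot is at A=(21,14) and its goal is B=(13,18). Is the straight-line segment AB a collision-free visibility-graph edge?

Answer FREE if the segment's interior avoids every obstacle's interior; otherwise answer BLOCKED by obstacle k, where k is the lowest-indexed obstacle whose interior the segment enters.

Obstacle 1 [(2,5) (11,1) (11,5) (9,10) (5,11)]:
  edge (2,5)–(11,1): clear
  edge (11,1)–(11,5): clear
  edge (11,5)–(9,10): clear
  edge (9,10)–(5,11): clear
  edge (5,11)–(2,5): clear
  midpoint (17,16) outside
  → clear
Obstacle 2 [(2,20) (3,18) (11,14) (8,24)]:
  edge (2,20)–(3,18): clear
  edge (3,18)–(11,14): clear
  edge (11,14)–(8,24): clear
  edge (8,24)–(2,20): clear
  midpoint (17,16) outside
  → clear
Obstacle 3 [(14,3) (18,7) (17,10) (14,11)]:
  edge (14,3)–(18,7): clear
  edge (18,7)–(17,10): clear
  edge (17,10)–(14,11): clear
  edge (14,11)–(14,3): clear
  midpoint (17,16) outside
  → clear

FREE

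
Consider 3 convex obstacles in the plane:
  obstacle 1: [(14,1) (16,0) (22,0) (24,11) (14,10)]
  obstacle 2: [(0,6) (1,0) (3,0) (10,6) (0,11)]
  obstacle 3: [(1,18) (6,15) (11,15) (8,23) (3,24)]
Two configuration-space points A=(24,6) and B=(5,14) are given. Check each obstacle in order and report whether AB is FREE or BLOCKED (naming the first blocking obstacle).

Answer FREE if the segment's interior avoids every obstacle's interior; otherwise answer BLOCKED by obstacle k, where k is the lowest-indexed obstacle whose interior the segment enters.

Obstacle 1 [(14,1) (16,0) (22,0) (24,11) (14,10)]:
  edge (14,1)–(16,0): clear
  edge (16,0)–(22,0): clear
  edge (22,0)–(24,11): crosses AB
  edge (24,11)–(14,10): crosses AB
  edge (14,10)–(14,1): clear
  → BLOCKED
Obstacle 2 [(0,6) (1,0) (3,0) (10,6) (0,11)]:
  edge (0,6)–(1,0): clear
  edge (1,0)–(3,0): clear
  edge (3,0)–(10,6): clear
  edge (10,6)–(0,11): clear
  edge (0,11)–(0,6): clear
  midpoint (29/2,10) outside
  → clear
Obstacle 3 [(1,18) (6,15) (11,15) (8,23) (3,24)]:
  edge (1,18)–(6,15): clear
  edge (6,15)–(11,15): clear
  edge (11,15)–(8,23): clear
  edge (8,23)–(3,24): clear
  edge (3,24)–(1,18): clear
  midpoint (29/2,10) outside
  → clear

BLOCKED by obstacle 1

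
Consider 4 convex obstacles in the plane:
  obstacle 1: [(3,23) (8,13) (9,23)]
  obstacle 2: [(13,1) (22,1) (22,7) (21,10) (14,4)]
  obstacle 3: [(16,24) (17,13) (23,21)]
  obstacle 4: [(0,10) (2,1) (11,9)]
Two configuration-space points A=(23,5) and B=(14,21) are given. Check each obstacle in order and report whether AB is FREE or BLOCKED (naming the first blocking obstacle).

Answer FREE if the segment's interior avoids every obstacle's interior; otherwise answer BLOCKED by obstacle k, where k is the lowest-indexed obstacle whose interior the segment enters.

Obstacle 1 [(3,23) (8,13) (9,23)]:
  edge (3,23)–(8,13): clear
  edge (8,13)–(9,23): clear
  edge (9,23)–(3,23): clear
  midpoint (37/2,13) outside
  → clear
Obstacle 2 [(13,1) (22,1) (22,7) (21,10) (14,4)]:
  edge (13,1)–(22,1): clear
  edge (22,1)–(22,7): crosses AB
  edge (22,7)–(21,10): clear
  edge (21,10)–(14,4): crosses AB
  edge (14,4)–(13,1): clear
  → BLOCKED
Obstacle 3 [(16,24) (17,13) (23,21)]:
  edge (16,24)–(17,13): crosses AB
  edge (17,13)–(23,21): crosses AB
  edge (23,21)–(16,24): clear
  → BLOCKED
Obstacle 4 [(0,10) (2,1) (11,9)]:
  edge (0,10)–(2,1): clear
  edge (2,1)–(11,9): clear
  edge (11,9)–(0,10): clear
  midpoint (37/2,13) outside
  → clear

BLOCKED by obstacle 2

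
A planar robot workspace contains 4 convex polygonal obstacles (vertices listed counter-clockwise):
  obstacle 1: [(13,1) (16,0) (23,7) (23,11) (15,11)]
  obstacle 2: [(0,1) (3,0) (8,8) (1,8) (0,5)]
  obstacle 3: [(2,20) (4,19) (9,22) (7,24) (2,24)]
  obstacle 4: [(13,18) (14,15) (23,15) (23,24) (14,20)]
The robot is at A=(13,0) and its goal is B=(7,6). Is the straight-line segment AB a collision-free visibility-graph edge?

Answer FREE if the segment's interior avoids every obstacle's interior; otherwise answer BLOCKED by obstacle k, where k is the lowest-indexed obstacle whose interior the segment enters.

Obstacle 1 [(13,1) (16,0) (23,7) (23,11) (15,11)]:
  edge (13,1)–(16,0): clear
  edge (16,0)–(23,7): clear
  edge (23,7)–(23,11): clear
  edge (23,11)–(15,11): clear
  edge (15,11)–(13,1): clear
  midpoint (10,3) outside
  → clear
Obstacle 2 [(0,1) (3,0) (8,8) (1,8) (0,5)]:
  edge (0,1)–(3,0): clear
  edge (3,0)–(8,8): clear
  edge (8,8)–(1,8): clear
  edge (1,8)–(0,5): clear
  edge (0,5)–(0,1): clear
  midpoint (10,3) outside
  → clear
Obstacle 3 [(2,20) (4,19) (9,22) (7,24) (2,24)]:
  edge (2,20)–(4,19): clear
  edge (4,19)–(9,22): clear
  edge (9,22)–(7,24): clear
  edge (7,24)–(2,24): clear
  edge (2,24)–(2,20): clear
  midpoint (10,3) outside
  → clear
Obstacle 4 [(13,18) (14,15) (23,15) (23,24) (14,20)]:
  edge (13,18)–(14,15): clear
  edge (14,15)–(23,15): clear
  edge (23,15)–(23,24): clear
  edge (23,24)–(14,20): clear
  edge (14,20)–(13,18): clear
  midpoint (10,3) outside
  → clear

FREE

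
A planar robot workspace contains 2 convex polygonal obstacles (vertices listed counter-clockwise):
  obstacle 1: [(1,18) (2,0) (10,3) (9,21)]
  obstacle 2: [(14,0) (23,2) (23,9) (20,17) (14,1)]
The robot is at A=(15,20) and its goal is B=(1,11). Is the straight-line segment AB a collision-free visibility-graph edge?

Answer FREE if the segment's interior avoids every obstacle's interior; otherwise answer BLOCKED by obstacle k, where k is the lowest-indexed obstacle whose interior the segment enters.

Obstacle 1 [(1,18) (2,0) (10,3) (9,21)]:
  edge (1,18)–(2,0): crosses AB
  edge (2,0)–(10,3): clear
  edge (10,3)–(9,21): crosses AB
  edge (9,21)–(1,18): clear
  → BLOCKED
Obstacle 2 [(14,0) (23,2) (23,9) (20,17) (14,1)]:
  edge (14,0)–(23,2): clear
  edge (23,2)–(23,9): clear
  edge (23,9)–(20,17): clear
  edge (20,17)–(14,1): clear
  edge (14,1)–(14,0): clear
  midpoint (8,31/2) outside
  → clear

BLOCKED by obstacle 1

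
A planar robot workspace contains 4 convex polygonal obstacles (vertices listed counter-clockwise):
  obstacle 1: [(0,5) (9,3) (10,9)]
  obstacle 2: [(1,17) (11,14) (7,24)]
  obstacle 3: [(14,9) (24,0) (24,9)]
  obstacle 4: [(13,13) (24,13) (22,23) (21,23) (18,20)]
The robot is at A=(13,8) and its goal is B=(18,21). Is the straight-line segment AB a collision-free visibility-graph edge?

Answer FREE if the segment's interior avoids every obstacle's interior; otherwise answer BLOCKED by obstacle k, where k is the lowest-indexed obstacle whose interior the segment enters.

BLOCKED by obstacle 4

Obstacle 1 [(0,5) (9,3) (10,9)]:
  edge (0,5)–(9,3): clear
  edge (9,3)–(10,9): clear
  edge (10,9)–(0,5): clear
  midpoint (31/2,29/2) outside
  → clear
Obstacle 2 [(1,17) (11,14) (7,24)]:
  edge (1,17)–(11,14): clear
  edge (11,14)–(7,24): clear
  edge (7,24)–(1,17): clear
  midpoint (31/2,29/2) outside
  → clear
Obstacle 3 [(14,9) (24,0) (24,9)]:
  edge (14,9)–(24,0): clear
  edge (24,0)–(24,9): clear
  edge (24,9)–(14,9): clear
  midpoint (31/2,29/2) outside
  → clear
Obstacle 4 [(13,13) (24,13) (22,23) (21,23) (18,20)]:
  edge (13,13)–(24,13): crosses AB
  edge (24,13)–(22,23): clear
  edge (22,23)–(21,23): clear
  edge (21,23)–(18,20): clear
  edge (18,20)–(13,13): crosses AB
  → BLOCKED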